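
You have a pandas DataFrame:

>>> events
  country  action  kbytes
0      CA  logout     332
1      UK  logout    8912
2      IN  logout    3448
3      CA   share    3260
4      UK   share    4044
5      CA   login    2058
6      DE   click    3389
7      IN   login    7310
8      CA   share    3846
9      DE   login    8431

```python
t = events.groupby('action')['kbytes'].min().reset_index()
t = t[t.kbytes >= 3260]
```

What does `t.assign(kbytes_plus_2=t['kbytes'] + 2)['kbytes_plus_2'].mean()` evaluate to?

3326.5

group by action, min of kbytes:
action
click     3389
login     2058
logout     332
share     3260
Name: kbytes, dtype: int64
reset_index():
   action  kbytes
0   click    3389
1   login    2058
2  logout     332
3   share    3260
filter rows where kbytes >= 3260:
  action  kbytes
0  click    3389
3  share    3260
add column kbytes_plus_2 = t['kbytes'] + 2:
  action  kbytes  kbytes_plus_2
0  click    3389           3391
3  share    3260           3262
So mean() = 3326.5.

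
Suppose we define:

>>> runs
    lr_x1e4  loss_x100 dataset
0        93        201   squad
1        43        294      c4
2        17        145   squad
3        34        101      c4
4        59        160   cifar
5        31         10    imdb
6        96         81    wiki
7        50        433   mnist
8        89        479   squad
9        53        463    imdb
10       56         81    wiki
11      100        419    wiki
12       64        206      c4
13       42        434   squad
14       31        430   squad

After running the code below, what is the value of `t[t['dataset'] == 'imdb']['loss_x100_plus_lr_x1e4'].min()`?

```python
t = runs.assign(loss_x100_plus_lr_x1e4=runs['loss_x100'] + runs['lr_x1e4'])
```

41

add column loss_x100_plus_lr_x1e4 = runs['loss_x100'] + runs['lr_x1e4']:
    lr_x1e4  loss_x100 dataset  loss_x100_plus_lr_x1e4
0        93        201   squad                     294
1        43        294      c4                     337
2        17        145   squad                     162
3        34        101      c4                     135
4        59        160   cifar                     219
5        31         10    imdb                      41
6        96         81    wiki                     177
7        50        433   mnist                     483
8        89        479   squad                     568
9        53        463    imdb                     516
10       56         81    wiki                     137
11      100        419    wiki                     519
12       64        206      c4                     270
13       42        434   squad                     476
14       31        430   squad                     461
filter rows where dataset == 'imdb':
   lr_x1e4  loss_x100 dataset  loss_x100_plus_lr_x1e4
5       31         10    imdb                      41
9       53        463    imdb                     516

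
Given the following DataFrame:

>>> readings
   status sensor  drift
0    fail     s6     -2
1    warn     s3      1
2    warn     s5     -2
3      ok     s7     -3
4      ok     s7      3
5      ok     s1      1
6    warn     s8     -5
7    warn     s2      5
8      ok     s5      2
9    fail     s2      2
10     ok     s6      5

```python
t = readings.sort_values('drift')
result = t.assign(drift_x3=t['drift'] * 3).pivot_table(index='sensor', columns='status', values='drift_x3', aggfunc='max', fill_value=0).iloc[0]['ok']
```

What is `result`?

sort by drift:
   status sensor  drift
6    warn     s8     -5
3      ok     s7     -3
0    fail     s6     -2
2    warn     s5     -2
1    warn     s3      1
5      ok     s1      1
8      ok     s5      2
9    fail     s2      2
4      ok     s7      3
7    warn     s2      5
10     ok     s6      5
add column drift_x3 = t['drift'] * 3:
   status sensor  drift  drift_x3
6    warn     s8     -5       -15
3      ok     s7     -3        -9
0    fail     s6     -2        -6
2    warn     s5     -2        -6
1    warn     s3      1         3
5      ok     s1      1         3
8      ok     s5      2         6
9    fail     s2      2         6
4      ok     s7      3         9
7    warn     s2      5        15
10     ok     s6      5        15
pivot: rows=sensor, cols=status, max(drift_x3):
status  fail  ok  warn
sensor                
s1         0   3     0
s2         6   0    15
s3         0   0     3
s5         0   6    -6
s6        -6  15     0
s7         0   9     0
s8         0   0   -15

3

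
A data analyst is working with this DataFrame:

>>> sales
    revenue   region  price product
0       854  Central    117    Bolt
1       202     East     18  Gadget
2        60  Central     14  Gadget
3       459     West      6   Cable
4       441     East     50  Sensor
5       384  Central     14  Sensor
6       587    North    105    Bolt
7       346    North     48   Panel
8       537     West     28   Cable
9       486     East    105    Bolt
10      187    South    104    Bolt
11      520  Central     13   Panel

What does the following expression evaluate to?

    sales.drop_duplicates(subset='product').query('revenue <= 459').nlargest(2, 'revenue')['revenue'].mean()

450.0

drop duplicate product (keep=first):
   revenue   region  price product
0      854  Central    117    Bolt
1      202     East     18  Gadget
3      459     West      6   Cable
4      441     East     50  Sensor
7      346    North     48   Panel
filter rows where revenue <= 459:
   revenue region  price product
1      202   East     18  Gadget
3      459   West      6   Cable
4      441   East     50  Sensor
7      346  North     48   Panel
take 2 rows with largest revenue:
   revenue region  price product
3      459   West      6   Cable
4      441   East     50  Sensor
Reading off the mean of column 'revenue', we get 450.0.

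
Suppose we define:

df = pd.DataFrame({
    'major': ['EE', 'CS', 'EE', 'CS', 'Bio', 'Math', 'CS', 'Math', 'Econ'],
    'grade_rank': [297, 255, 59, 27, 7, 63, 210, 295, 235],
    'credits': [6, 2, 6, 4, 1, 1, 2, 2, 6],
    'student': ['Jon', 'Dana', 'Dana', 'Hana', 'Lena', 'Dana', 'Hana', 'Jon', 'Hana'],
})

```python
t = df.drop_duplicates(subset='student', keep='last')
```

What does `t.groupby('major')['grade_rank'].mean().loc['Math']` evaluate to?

drop duplicate student (keep=last):
  major  grade_rank  credits student
4   Bio           7        1    Lena
5  Math          63        1    Dana
7  Math         295        2     Jon
8  Econ         235        6    Hana
group by major, mean of grade_rank:
major
Bio       7.0
Econ    235.0
Math    179.0
Name: grade_rank, dtype: float64
Finally, value at index 'Math' = 179.0.

179.0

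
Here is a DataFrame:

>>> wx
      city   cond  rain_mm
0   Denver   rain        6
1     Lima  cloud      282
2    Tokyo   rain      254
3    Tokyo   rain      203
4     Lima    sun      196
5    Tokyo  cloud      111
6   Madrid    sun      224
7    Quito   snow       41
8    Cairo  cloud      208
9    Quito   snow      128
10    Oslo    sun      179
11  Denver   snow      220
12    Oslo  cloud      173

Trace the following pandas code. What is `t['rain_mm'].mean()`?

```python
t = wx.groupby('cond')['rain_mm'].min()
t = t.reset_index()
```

group by cond, min of rain_mm:
cond
cloud    111
rain       6
snow      41
sun      179
Name: rain_mm, dtype: int64
reset_index():
    cond  rain_mm
0  cloud      111
1   rain        6
2   snow       41
3    sun      179
Reading off the mean of column 'rain_mm', we get 84.25.

84.25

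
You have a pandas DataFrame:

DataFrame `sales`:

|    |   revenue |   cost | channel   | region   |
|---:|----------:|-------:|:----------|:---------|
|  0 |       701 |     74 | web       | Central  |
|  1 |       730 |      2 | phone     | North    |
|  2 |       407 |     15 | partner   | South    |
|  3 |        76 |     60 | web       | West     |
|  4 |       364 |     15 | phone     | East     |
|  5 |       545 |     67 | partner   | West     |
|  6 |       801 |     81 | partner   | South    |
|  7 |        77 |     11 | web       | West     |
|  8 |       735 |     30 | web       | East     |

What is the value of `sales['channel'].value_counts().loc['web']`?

4

value_counts of channel:
channel
web        4
partner    3
phone      2
Name: count, dtype: int64
Taking the value at index 'web' gives 4.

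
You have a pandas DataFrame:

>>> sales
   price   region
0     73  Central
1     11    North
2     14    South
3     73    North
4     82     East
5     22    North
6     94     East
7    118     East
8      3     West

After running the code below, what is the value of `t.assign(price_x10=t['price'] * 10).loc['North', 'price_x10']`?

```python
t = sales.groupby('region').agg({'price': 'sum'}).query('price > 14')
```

group by region, sum of price:
         price
region        
Central     73
East       294
North      106
South       14
West         3
filter rows where price > 14:
         price
region        
Central     73
East       294
North      106
add column price_x10 = t['price'] * 10:
         price  price_x10
region                   
Central     73        730
East       294       2940
North      106       1060
So loc['North', 'price_x10'] = 1060.

1060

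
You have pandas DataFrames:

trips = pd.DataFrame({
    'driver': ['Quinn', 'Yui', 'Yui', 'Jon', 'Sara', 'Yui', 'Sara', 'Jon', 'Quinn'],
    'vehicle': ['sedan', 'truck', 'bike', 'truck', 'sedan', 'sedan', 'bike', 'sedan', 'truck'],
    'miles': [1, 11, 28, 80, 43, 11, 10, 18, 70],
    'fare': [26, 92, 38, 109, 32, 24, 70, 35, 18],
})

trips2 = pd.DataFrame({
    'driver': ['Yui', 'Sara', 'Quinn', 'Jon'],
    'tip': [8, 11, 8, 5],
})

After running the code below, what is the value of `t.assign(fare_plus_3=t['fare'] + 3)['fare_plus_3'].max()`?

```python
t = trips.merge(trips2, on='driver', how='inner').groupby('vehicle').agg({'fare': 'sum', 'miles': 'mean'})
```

222

merge on 'driver' (how='inner') → 9 rows:
  driver vehicle  miles  fare  tip
0  Quinn   sedan      1    26    8
1    Yui   truck     11    92    8
2    Yui    bike     28    38    8
3    Jon   truck     80   109    5
4   Sara   sedan     43    32   11
5    Yui   sedan     11    24    8
6   Sara    bike     10    70   11
7    Jon   sedan     18    35    5
8  Quinn   truck     70    18    8
group by vehicle: sum(fare), mean(miles):
         fare      miles
vehicle                 
bike      108  19.000000
sedan     117  18.250000
truck     219  53.666667
add column fare_plus_3 = t['fare'] + 3:
         fare      miles  fare_plus_3
vehicle                              
bike      108  19.000000          111
sedan     117  18.250000          120
truck     219  53.666667          222
Then the max of column 'fare_plus_3': 222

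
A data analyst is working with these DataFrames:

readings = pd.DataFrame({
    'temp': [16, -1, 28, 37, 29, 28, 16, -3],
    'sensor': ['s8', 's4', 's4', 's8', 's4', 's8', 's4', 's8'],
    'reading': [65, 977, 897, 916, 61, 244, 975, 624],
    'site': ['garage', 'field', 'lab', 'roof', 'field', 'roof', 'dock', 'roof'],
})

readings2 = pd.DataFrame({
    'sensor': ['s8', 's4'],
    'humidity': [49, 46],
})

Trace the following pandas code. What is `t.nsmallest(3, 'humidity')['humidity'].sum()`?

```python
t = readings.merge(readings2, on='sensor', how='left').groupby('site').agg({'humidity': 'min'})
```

138

merge on 'sensor' (how='left') → 8 rows:
   temp sensor  reading    site  humidity
0    16     s8       65  garage        49
1    -1     s4      977   field        46
2    28     s4      897     lab        46
3    37     s8      916    roof        49
4    29     s4       61   field        46
5    28     s8      244    roof        49
6    16     s4      975    dock        46
7    -3     s8      624    roof        49
group by site, min of humidity:
        humidity
site            
dock          46
field         46
garage        49
lab           46
roof          49
take 3 rows with smallest humidity:
       humidity
site           
dock         46
field        46
lab          46
The sum of column 'humidity' is 138.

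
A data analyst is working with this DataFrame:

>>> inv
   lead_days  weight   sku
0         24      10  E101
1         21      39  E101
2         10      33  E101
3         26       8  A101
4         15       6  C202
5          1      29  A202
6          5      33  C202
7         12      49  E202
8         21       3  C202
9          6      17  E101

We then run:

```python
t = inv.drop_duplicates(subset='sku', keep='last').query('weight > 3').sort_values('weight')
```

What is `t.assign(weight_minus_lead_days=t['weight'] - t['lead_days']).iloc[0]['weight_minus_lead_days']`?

-18

drop duplicate sku (keep=last):
   lead_days  weight   sku
3         26       8  A101
5          1      29  A202
7         12      49  E202
8         21       3  C202
9          6      17  E101
filter rows where weight > 3:
   lead_days  weight   sku
3         26       8  A101
5          1      29  A202
7         12      49  E202
9          6      17  E101
sort by weight:
   lead_days  weight   sku
3         26       8  A101
9          6      17  E101
5          1      29  A202
7         12      49  E202
add column weight_minus_lead_days = t['weight'] - t['lead_days']:
   lead_days  weight   sku  weight_minus_lead_days
3         26       8  A101                     -18
9          6      17  E101                      11
5          1      29  A202                      28
7         12      49  E202                      37
Finally, value at position 0, column 'weight_minus_lead_days' = -18.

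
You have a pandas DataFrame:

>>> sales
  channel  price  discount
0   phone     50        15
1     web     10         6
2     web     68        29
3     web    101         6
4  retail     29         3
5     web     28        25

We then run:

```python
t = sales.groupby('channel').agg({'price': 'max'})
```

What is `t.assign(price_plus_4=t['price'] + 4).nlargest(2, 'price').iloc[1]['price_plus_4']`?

54

group by channel, max of price:
         price
channel       
phone       50
retail      29
web        101
add column price_plus_4 = t['price'] + 4:
         price  price_plus_4
channel                     
phone       50            54
retail      29            33
web        101           105
take 2 rows with largest price:
         price  price_plus_4
channel                     
web        101           105
phone       50            54
Then the value at position 1, column 'price_plus_4': 54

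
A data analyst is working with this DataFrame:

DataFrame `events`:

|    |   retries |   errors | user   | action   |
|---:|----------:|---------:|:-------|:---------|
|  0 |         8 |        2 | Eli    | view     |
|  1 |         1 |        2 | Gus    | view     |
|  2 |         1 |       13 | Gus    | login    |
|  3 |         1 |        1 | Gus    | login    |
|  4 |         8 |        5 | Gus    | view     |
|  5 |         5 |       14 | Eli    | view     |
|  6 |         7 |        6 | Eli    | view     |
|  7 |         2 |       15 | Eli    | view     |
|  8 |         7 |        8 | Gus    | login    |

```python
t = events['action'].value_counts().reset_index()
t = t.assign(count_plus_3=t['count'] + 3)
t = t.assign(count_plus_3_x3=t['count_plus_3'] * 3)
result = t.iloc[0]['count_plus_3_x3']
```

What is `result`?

value_counts of action:
action
view     6
login    3
Name: count, dtype: int64
reset_index():
  action  count
0   view      6
1  login      3
add column count_plus_3 = t['count'] + 3:
  action  count  count_plus_3
0   view      6             9
1  login      3             6
add column count_plus_3_x3 = t['count_plus_3'] * 3:
  action  count  count_plus_3  count_plus_3_x3
0   view      6             9               27
1  login      3             6               18

27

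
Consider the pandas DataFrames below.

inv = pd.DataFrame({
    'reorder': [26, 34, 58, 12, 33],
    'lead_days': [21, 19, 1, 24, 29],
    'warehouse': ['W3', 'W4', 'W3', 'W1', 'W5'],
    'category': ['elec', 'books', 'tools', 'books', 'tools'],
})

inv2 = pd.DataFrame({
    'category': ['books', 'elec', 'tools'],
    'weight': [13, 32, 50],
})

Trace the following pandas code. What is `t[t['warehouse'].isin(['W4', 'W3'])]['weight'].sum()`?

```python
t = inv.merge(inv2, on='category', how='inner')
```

merge on 'category' (how='inner') → 5 rows:
   reorder  lead_days warehouse category  weight
0       26         21        W3     elec      32
1       34         19        W4    books      13
2       58          1        W3    tools      50
3       12         24        W1    books      13
4       33         29        W5    tools      50
filter rows where warehouse in ['W4', 'W3']:
   reorder  lead_days warehouse category  weight
0       26         21        W3     elec      32
1       34         19        W4    books      13
2       58          1        W3    tools      50

95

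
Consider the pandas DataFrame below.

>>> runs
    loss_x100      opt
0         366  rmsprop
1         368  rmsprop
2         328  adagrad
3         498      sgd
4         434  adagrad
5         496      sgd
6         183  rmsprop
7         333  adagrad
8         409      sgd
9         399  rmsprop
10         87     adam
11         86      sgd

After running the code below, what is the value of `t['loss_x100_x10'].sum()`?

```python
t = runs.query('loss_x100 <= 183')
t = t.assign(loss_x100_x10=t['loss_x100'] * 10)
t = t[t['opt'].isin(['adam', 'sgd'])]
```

1730

filter rows where loss_x100 <= 183:
    loss_x100      opt
6         183  rmsprop
10         87     adam
11         86      sgd
add column loss_x100_x10 = t['loss_x100'] * 10:
    loss_x100      opt  loss_x100_x10
6         183  rmsprop           1830
10         87     adam            870
11         86      sgd            860
filter rows where opt in ['adam', 'sgd']:
    loss_x100   opt  loss_x100_x10
10         87  adam            870
11         86   sgd            860
Finally, sum of column 'loss_x100_x10' = 1730.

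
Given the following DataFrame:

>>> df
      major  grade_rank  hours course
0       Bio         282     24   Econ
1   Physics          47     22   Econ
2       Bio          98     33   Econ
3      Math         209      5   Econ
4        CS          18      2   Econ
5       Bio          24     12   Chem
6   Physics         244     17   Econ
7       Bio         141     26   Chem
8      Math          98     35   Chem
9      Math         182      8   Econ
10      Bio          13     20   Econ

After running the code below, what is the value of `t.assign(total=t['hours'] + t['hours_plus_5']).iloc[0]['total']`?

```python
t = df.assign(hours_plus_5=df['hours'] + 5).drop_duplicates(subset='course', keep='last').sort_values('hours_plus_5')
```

add column hours_plus_5 = df['hours'] + 5:
      major  grade_rank  hours course  hours_plus_5
0       Bio         282     24   Econ            29
1   Physics          47     22   Econ            27
2       Bio          98     33   Econ            38
3      Math         209      5   Econ            10
4        CS          18      2   Econ             7
5       Bio          24     12   Chem            17
6   Physics         244     17   Econ            22
7       Bio         141     26   Chem            31
8      Math          98     35   Chem            40
9      Math         182      8   Econ            13
10      Bio          13     20   Econ            25
drop duplicate course (keep=last):
   major  grade_rank  hours course  hours_plus_5
8   Math          98     35   Chem            40
10   Bio          13     20   Econ            25
sort by hours_plus_5:
   major  grade_rank  hours course  hours_plus_5
10   Bio          13     20   Econ            25
8   Math          98     35   Chem            40
add column total = t['hours'] + t['hours_plus_5']:
   major  grade_rank  hours course  hours_plus_5  total
10   Bio          13     20   Econ            25     45
8   Math          98     35   Chem            40     75
Hence 45.

45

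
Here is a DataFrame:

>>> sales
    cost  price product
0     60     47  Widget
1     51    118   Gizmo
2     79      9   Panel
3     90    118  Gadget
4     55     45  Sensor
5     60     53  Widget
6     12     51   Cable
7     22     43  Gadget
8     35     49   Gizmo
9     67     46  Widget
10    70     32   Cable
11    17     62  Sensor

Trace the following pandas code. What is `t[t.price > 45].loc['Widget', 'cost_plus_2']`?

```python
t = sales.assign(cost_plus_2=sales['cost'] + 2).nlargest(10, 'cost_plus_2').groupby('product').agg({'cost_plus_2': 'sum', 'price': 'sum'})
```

193

add column cost_plus_2 = sales['cost'] + 2:
    cost  price product  cost_plus_2
0     60     47  Widget           62
1     51    118   Gizmo           53
2     79      9   Panel           81
3     90    118  Gadget           92
4     55     45  Sensor           57
5     60     53  Widget           62
6     12     51   Cable           14
7     22     43  Gadget           24
8     35     49   Gizmo           37
9     67     46  Widget           69
10    70     32   Cable           72
11    17     62  Sensor           19
take 10 rows with largest cost_plus_2:
    cost  price product  cost_plus_2
3     90    118  Gadget           92
2     79      9   Panel           81
10    70     32   Cable           72
9     67     46  Widget           69
0     60     47  Widget           62
5     60     53  Widget           62
4     55     45  Sensor           57
1     51    118   Gizmo           53
8     35     49   Gizmo           37
7     22     43  Gadget           24
group by product: sum(cost_plus_2), sum(price):
         cost_plus_2  price
product                    
Cable             72     32
Gadget           116    161
Gizmo             90    167
Panel             81      9
Sensor            57     45
Widget           193    146
filter rows where price > 45:
         cost_plus_2  price
product                    
Gadget           116    161
Gizmo             90    167
Widget           193    146
Finally, value at row 'Widget', column 'cost_plus_2' = 193.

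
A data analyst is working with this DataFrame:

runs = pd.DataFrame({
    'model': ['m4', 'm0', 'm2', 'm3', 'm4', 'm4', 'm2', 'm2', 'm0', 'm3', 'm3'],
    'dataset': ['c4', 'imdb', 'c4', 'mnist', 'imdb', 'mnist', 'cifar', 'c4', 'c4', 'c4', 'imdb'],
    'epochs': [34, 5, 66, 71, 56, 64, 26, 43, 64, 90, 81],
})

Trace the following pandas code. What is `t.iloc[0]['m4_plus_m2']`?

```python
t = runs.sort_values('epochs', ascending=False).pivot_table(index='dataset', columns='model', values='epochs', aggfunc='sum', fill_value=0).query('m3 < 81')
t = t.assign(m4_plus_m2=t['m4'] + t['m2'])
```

26

sort by epochs descending:
   model dataset  epochs
9     m3      c4      90
10    m3    imdb      81
3     m3   mnist      71
2     m2      c4      66
5     m4   mnist      64
8     m0      c4      64
4     m4    imdb      56
7     m2      c4      43
0     m4      c4      34
6     m2   cifar      26
1     m0    imdb       5
pivot: rows=dataset, cols=model, sum(epochs):
model    m0   m2  m3  m4
dataset                 
c4       64  109  90  34
cifar     0   26   0   0
imdb      5    0  81  56
mnist     0    0  71  64
filter rows where m3 < 81:
model    m0  m2  m3  m4
dataset                
cifar     0  26   0   0
mnist     0   0  71  64
add column m4_plus_m2 = t['m4'] + t['m2']:
model    m0  m2  m3  m4  m4_plus_m2
dataset                            
cifar     0  26   0   0          26
mnist     0   0  71  64          64
Taking the value at position 0, column 'm4_plus_m2' gives 26.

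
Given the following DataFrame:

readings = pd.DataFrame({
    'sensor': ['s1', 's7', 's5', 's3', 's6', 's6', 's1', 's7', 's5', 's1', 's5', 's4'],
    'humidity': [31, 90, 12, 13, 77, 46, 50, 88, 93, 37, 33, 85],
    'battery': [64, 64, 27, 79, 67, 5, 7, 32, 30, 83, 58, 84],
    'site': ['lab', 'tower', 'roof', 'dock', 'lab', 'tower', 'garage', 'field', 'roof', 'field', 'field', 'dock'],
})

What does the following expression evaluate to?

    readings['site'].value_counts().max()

value_counts of site:
site
field     3
lab       2
tower     2
roof      2
dock      2
garage    1
Name: count, dtype: int64
Hence 3.

3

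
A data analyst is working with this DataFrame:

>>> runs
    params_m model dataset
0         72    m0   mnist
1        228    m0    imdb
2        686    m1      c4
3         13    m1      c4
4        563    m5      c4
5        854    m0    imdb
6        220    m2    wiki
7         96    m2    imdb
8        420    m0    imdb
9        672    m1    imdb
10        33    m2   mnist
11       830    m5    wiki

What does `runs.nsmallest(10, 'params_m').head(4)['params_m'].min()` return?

take 10 rows with smallest params_m:
    params_m model dataset
3         13    m1      c4
10        33    m2   mnist
0         72    m0   mnist
7         96    m2    imdb
6        220    m2    wiki
1        228    m0    imdb
8        420    m0    imdb
4        563    m5      c4
9        672    m1    imdb
2        686    m1      c4
take first 4 rows:
    params_m model dataset
3         13    m1      c4
10        33    m2   mnist
0         72    m0   mnist
7         96    m2    imdb

13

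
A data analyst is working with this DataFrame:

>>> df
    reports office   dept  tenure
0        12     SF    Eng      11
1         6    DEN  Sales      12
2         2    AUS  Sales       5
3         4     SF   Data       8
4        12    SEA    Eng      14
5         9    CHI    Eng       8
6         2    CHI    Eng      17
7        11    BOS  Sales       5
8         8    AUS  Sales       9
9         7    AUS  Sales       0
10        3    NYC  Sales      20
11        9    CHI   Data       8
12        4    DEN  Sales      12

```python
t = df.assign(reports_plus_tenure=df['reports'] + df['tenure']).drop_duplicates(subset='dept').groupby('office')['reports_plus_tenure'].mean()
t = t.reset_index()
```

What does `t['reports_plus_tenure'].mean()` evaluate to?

17.75

add column reports_plus_tenure = df['reports'] + df['tenure']:
    reports office   dept  tenure  reports_plus_tenure
0        12     SF    Eng      11                   23
1         6    DEN  Sales      12                   18
2         2    AUS  Sales       5                    7
3         4     SF   Data       8                   12
4        12    SEA    Eng      14                   26
5         9    CHI    Eng       8                   17
6         2    CHI    Eng      17                   19
7        11    BOS  Sales       5                   16
8         8    AUS  Sales       9                   17
9         7    AUS  Sales       0                    7
10        3    NYC  Sales      20                   23
11        9    CHI   Data       8                   17
12        4    DEN  Sales      12                   16
drop duplicate dept (keep=first):
   reports office   dept  tenure  reports_plus_tenure
0       12     SF    Eng      11                   23
1        6    DEN  Sales      12                   18
3        4     SF   Data       8                   12
group by office, mean of reports_plus_tenure:
office
DEN    18.0
SF     17.5
Name: reports_plus_tenure, dtype: float64
reset_index():
  office  reports_plus_tenure
0    DEN                 18.0
1     SF                 17.5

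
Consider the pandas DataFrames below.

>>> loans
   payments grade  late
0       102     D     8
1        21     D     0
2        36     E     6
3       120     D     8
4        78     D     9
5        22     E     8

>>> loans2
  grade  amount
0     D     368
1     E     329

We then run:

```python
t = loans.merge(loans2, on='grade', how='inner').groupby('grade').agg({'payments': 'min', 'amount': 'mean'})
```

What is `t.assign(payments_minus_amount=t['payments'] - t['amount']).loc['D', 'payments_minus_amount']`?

merge on 'grade' (how='inner') → 6 rows:
   payments grade  late  amount
0       102     D     8     368
1        21     D     0     368
2        36     E     6     329
3       120     D     8     368
4        78     D     9     368
5        22     E     8     329
group by grade: min(payments), mean(amount):
       payments  amount
grade                  
D            21   368.0
E            22   329.0
add column payments_minus_amount = t['payments'] - t['amount']:
       payments  amount  payments_minus_amount
grade                                         
D            21   368.0                 -347.0
E            22   329.0                 -307.0
Taking the value at row 'D', column 'payments_minus_amount' gives -347.0.

-347.0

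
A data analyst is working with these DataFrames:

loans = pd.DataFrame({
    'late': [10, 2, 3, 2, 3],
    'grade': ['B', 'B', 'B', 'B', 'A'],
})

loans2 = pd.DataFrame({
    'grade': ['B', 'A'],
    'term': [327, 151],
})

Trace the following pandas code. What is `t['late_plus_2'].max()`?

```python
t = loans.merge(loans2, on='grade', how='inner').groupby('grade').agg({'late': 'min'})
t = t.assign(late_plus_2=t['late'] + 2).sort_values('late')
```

5

merge on 'grade' (how='inner') → 5 rows:
   late grade  term
0    10     B   327
1     2     B   327
2     3     B   327
3     2     B   327
4     3     A   151
group by grade, min of late:
       late
grade      
A         3
B         2
add column late_plus_2 = t['late'] + 2:
       late  late_plus_2
grade                   
A         3            5
B         2            4
sort by late:
       late  late_plus_2
grade                   
B         2            4
A         3            5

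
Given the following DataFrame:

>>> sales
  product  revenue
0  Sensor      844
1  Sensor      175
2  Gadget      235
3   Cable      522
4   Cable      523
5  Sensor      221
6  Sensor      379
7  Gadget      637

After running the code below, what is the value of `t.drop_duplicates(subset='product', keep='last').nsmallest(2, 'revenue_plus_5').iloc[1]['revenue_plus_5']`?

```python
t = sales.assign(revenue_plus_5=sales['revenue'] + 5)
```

add column revenue_plus_5 = sales['revenue'] + 5:
  product  revenue  revenue_plus_5
0  Sensor      844             849
1  Sensor      175             180
2  Gadget      235             240
3   Cable      522             527
4   Cable      523             528
5  Sensor      221             226
6  Sensor      379             384
7  Gadget      637             642
drop duplicate product (keep=last):
  product  revenue  revenue_plus_5
4   Cable      523             528
6  Sensor      379             384
7  Gadget      637             642
take 2 rows with smallest revenue_plus_5:
  product  revenue  revenue_plus_5
6  Sensor      379             384
4   Cable      523             528

528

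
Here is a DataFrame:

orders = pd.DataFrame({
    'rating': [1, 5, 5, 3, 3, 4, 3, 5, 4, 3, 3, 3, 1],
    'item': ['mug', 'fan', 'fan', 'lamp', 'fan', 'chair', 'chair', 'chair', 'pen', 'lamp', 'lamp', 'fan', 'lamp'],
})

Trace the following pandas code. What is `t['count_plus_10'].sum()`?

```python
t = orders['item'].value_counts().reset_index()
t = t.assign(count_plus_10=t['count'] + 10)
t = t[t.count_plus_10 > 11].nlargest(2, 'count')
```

value_counts of item:
item
fan      4
lamp     4
chair    3
mug      1
pen      1
Name: count, dtype: int64
reset_index():
    item  count
0    fan      4
1   lamp      4
2  chair      3
3    mug      1
4    pen      1
add column count_plus_10 = t['count'] + 10:
    item  count  count_plus_10
0    fan      4             14
1   lamp      4             14
2  chair      3             13
3    mug      1             11
4    pen      1             11
filter rows where count_plus_10 > 11:
    item  count  count_plus_10
0    fan      4             14
1   lamp      4             14
2  chair      3             13
take 2 rows with largest count:
   item  count  count_plus_10
0   fan      4             14
1  lamp      4             14

28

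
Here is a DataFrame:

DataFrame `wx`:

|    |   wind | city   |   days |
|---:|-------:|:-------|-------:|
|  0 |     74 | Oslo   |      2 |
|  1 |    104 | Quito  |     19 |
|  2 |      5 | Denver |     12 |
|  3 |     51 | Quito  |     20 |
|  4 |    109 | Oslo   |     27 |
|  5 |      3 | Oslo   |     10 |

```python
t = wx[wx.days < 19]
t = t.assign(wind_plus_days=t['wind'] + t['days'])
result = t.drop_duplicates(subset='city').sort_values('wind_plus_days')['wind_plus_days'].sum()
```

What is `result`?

93

filter rows where days < 19:
   wind    city  days
0    74    Oslo     2
2     5  Denver    12
5     3    Oslo    10
add column wind_plus_days = t['wind'] + t['days']:
   wind    city  days  wind_plus_days
0    74    Oslo     2              76
2     5  Denver    12              17
5     3    Oslo    10              13
drop duplicate city (keep=first):
   wind    city  days  wind_plus_days
0    74    Oslo     2              76
2     5  Denver    12              17
sort by wind_plus_days:
   wind    city  days  wind_plus_days
2     5  Denver    12              17
0    74    Oslo     2              76
Reading off the sum of column 'wind_plus_days', we get 93.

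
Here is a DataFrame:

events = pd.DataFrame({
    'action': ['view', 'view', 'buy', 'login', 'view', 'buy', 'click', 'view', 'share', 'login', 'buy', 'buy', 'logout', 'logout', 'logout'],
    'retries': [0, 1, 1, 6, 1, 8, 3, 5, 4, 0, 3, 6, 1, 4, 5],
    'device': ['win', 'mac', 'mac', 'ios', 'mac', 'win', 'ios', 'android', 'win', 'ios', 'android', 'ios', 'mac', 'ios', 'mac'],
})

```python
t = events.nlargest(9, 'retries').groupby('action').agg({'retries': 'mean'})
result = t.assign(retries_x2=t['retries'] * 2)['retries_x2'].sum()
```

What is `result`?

56.3333333333

take 9 rows with largest retries:
    action  retries   device
5      buy        8      win
3    login        6      ios
11     buy        6      ios
7     view        5  android
14  logout        5      mac
8    share        4      win
13  logout        4      ios
6    click        3      ios
10     buy        3  android
group by action, mean of retries:
         retries
action          
buy     5.666667
click   3.000000
login   6.000000
logout  4.500000
share   4.000000
view    5.000000
add column retries_x2 = t['retries'] * 2:
         retries  retries_x2
action                      
buy     5.666667   11.333333
click   3.000000    6.000000
login   6.000000   12.000000
logout  4.500000    9.000000
share   4.000000    8.000000
view    5.000000   10.000000
Taking the sum of column 'retries_x2' gives 56.3333333333.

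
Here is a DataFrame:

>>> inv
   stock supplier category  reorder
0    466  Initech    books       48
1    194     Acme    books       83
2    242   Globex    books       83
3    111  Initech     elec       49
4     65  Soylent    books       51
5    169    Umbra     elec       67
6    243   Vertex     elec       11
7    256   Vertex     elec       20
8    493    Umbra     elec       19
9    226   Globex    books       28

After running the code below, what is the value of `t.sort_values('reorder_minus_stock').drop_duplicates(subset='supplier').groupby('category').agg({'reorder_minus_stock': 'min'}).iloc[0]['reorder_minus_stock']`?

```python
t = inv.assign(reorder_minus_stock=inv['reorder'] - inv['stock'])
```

add column reorder_minus_stock = inv['reorder'] - inv['stock']:
   stock supplier category  reorder  reorder_minus_stock
0    466  Initech    books       48                 -418
1    194     Acme    books       83                 -111
2    242   Globex    books       83                 -159
3    111  Initech     elec       49                  -62
4     65  Soylent    books       51                  -14
5    169    Umbra     elec       67                 -102
6    243   Vertex     elec       11                 -232
7    256   Vertex     elec       20                 -236
8    493    Umbra     elec       19                 -474
9    226   Globex    books       28                 -198
sort by reorder_minus_stock:
   stock supplier category  reorder  reorder_minus_stock
8    493    Umbra     elec       19                 -474
0    466  Initech    books       48                 -418
7    256   Vertex     elec       20                 -236
6    243   Vertex     elec       11                 -232
9    226   Globex    books       28                 -198
2    242   Globex    books       83                 -159
1    194     Acme    books       83                 -111
5    169    Umbra     elec       67                 -102
3    111  Initech     elec       49                  -62
4     65  Soylent    books       51                  -14
drop duplicate supplier (keep=first):
   stock supplier category  reorder  reorder_minus_stock
8    493    Umbra     elec       19                 -474
0    466  Initech    books       48                 -418
7    256   Vertex     elec       20                 -236
9    226   Globex    books       28                 -198
1    194     Acme    books       83                 -111
4     65  Soylent    books       51                  -14
group by category, min of reorder_minus_stock:
          reorder_minus_stock
category                     
books                    -418
elec                     -474
Taking the value at position 0, column 'reorder_minus_stock' gives -418.

-418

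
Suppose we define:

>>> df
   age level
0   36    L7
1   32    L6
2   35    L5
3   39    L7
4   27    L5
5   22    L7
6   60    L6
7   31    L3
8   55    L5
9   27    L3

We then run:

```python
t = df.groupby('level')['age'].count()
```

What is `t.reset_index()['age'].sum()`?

10

group by level, count of age:
level
L3    2
L5    3
L6    2
L7    3
Name: age, dtype: int64
reset_index():
  level  age
0    L3    2
1    L5    3
2    L6    2
3    L7    3
Then the sum of column 'age': 10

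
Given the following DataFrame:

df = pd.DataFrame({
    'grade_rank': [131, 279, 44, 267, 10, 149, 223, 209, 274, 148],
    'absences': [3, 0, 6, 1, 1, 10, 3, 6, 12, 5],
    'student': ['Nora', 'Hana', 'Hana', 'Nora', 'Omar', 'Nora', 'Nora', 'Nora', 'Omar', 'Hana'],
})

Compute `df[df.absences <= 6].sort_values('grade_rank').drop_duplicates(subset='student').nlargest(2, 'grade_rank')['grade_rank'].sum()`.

175

filter rows where absences <= 6:
   grade_rank  absences student
0         131         3    Nora
1         279         0    Hana
2          44         6    Hana
3         267         1    Nora
4          10         1    Omar
6         223         3    Nora
7         209         6    Nora
9         148         5    Hana
sort by grade_rank:
   grade_rank  absences student
4          10         1    Omar
2          44         6    Hana
0         131         3    Nora
9         148         5    Hana
7         209         6    Nora
6         223         3    Nora
3         267         1    Nora
1         279         0    Hana
drop duplicate student (keep=first):
   grade_rank  absences student
4          10         1    Omar
2          44         6    Hana
0         131         3    Nora
take 2 rows with largest grade_rank:
   grade_rank  absences student
0         131         3    Nora
2          44         6    Hana
Finally, sum of column 'grade_rank' = 175.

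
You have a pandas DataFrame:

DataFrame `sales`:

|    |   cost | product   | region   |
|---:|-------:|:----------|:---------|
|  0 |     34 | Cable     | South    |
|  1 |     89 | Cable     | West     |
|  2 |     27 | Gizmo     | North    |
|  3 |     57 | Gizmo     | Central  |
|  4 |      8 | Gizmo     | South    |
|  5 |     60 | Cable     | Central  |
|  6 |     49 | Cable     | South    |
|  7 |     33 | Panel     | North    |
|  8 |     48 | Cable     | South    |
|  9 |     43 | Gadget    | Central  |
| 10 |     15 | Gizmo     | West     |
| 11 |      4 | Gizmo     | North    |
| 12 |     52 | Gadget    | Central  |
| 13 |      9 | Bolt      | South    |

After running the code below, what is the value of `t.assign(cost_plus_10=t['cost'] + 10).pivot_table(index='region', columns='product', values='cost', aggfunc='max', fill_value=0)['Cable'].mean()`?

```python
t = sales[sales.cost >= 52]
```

74.5

filter rows where cost >= 52:
    cost product   region
1     89   Cable     West
3     57   Gizmo  Central
5     60   Cable  Central
12    52  Gadget  Central
add column cost_plus_10 = t['cost'] + 10:
    cost product   region  cost_plus_10
1     89   Cable     West            99
3     57   Gizmo  Central            67
5     60   Cable  Central            70
12    52  Gadget  Central            62
pivot: rows=region, cols=product, max(cost):
product  Cable  Gadget  Gizmo
region                       
Central     60      52     57
West        89       0      0
Finally, mean of column 'Cable' = 74.5.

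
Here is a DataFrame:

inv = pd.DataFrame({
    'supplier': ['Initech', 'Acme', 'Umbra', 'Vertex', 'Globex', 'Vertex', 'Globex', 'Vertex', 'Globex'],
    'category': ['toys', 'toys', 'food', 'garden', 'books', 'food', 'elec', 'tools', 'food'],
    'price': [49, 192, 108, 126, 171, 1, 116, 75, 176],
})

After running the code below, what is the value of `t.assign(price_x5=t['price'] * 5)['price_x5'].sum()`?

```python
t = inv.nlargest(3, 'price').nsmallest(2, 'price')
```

1735

take 3 rows with largest price:
  supplier category  price
1     Acme     toys    192
8   Globex     food    176
4   Globex    books    171
take 2 rows with smallest price:
  supplier category  price
4   Globex    books    171
8   Globex     food    176
add column price_x5 = t['price'] * 5:
  supplier category  price  price_x5
4   Globex    books    171       855
8   Globex     food    176       880
sum of column 'price_x5' → 1735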